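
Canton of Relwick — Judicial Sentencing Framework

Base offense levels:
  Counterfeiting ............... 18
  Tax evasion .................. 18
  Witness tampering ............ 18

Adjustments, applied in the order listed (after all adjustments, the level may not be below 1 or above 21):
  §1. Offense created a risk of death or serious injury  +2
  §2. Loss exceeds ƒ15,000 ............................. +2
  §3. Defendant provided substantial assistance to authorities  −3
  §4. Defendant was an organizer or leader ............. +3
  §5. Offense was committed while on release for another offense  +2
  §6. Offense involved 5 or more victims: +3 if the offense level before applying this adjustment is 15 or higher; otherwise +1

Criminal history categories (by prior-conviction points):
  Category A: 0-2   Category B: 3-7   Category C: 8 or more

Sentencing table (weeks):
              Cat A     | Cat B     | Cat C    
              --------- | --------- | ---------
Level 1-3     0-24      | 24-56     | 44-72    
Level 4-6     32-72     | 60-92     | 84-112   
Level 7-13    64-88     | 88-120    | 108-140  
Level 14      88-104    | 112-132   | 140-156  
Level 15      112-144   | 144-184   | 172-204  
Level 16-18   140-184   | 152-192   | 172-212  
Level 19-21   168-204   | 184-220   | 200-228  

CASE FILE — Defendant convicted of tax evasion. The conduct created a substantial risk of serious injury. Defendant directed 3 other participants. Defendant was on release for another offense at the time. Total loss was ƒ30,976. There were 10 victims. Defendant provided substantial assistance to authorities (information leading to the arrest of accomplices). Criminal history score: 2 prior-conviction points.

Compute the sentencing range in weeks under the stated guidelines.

Base offense level for tax evasion: 18.
§1 applies: 18 + 2 = 20.
§2 applies: 20 + 2 = 22.
§3 applies: 22 − 3 = 19.
§4 applies: 19 + 3 = 22.
§5 applies: 22 + 2 = 24.
§6 applies (level before this adjustment is 24 ≥ 15, so +3): 24 + 3 = 27.
Level 27 exceeds the maximum of 21; capped at 21.
Final offense level: 21.
Criminal history: 2 prior points → Category A (0-2).
Level 21 falls in the 19-21 band.
Grid: Level 19-21 × Category A = 168-204 weeks.

168-204 weeks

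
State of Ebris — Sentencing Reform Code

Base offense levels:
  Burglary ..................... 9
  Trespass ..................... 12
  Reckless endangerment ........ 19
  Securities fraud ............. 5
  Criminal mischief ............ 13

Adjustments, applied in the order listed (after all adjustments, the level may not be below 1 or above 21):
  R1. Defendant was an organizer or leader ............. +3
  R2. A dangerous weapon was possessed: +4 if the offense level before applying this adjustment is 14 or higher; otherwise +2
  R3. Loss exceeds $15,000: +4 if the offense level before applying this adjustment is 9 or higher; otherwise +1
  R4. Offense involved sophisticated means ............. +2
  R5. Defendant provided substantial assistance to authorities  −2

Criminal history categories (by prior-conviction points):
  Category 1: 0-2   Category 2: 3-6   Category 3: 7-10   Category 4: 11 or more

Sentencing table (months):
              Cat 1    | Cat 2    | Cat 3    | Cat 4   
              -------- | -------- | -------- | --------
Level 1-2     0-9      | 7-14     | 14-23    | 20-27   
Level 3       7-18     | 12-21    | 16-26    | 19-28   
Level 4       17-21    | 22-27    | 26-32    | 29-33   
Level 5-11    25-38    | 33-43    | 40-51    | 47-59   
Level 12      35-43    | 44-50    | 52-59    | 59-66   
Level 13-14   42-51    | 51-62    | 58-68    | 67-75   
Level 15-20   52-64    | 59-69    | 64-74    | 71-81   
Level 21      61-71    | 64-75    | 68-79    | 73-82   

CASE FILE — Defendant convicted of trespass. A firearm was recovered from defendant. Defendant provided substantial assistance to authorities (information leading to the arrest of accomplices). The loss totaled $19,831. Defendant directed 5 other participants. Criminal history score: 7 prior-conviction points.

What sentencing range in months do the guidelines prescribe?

Base offense level for trespass: 12.
R1 applies: 12 + 3 = 15.
R2 applies (level before this adjustment is 15 ≥ 14, so +4): 15 + 4 = 19.
R3 applies (level before this adjustment is 19 ≥ 9, so +4): 19 + 4 = 23.
R4 does not apply.
R5 applies: 23 − 2 = 21.
Final offense level: 21.
Criminal history: 7 prior points → Category 3 (7-10).
Level 21 falls in the 21 band.
Grid: Level 21 × Category 3 = 68-79 months.

68-79 months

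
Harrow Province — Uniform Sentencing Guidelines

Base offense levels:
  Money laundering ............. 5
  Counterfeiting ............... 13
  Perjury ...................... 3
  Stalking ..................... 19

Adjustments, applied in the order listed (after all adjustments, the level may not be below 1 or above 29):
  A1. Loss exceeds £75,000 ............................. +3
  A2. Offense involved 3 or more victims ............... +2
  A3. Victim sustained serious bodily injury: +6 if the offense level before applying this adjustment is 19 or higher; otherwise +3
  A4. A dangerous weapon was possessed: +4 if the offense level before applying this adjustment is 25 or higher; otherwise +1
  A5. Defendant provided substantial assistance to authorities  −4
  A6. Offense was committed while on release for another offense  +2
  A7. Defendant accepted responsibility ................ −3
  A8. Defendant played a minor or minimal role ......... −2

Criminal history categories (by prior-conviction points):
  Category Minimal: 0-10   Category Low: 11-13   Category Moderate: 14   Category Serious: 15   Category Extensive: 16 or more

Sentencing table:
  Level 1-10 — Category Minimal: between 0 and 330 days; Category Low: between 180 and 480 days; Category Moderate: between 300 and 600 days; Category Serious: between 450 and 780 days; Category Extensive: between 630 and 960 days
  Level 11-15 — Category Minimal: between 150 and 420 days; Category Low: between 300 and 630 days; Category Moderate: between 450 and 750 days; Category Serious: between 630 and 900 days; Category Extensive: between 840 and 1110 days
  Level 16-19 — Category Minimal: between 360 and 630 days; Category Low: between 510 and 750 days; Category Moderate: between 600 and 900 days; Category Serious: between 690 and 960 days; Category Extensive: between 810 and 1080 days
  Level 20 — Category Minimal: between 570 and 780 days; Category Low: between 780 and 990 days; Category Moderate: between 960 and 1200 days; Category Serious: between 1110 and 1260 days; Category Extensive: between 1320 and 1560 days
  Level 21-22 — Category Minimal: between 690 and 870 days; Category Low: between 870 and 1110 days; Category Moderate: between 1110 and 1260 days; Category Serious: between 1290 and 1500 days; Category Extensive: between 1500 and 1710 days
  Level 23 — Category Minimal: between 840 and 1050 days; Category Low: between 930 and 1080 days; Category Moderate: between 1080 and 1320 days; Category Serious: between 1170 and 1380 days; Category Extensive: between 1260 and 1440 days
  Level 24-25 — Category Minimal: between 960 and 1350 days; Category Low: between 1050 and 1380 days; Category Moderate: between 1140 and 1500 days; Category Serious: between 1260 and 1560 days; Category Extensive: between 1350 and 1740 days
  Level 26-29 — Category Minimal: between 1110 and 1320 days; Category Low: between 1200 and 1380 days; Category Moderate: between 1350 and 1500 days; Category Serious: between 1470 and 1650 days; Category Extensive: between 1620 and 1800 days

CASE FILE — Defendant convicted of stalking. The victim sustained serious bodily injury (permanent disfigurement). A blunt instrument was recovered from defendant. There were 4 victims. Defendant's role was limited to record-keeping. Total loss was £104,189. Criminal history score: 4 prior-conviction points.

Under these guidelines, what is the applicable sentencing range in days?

1110-1320 days

Base offense level for stalking: 19.
A1 applies: 19 + 3 = 22.
A2 applies: 22 + 2 = 24.
A3 applies (level before this adjustment is 24 ≥ 19, so +6): 24 + 6 = 30.
A4 applies (level before this adjustment is 30 ≥ 25, so +4): 30 + 4 = 34.
A8 applies: 34 − 2 = 32.
Level 32 exceeds the maximum of 29; capped at 29.
Final offense level: 29.
Criminal history: 4 prior points → Category Minimal (0-10).
Level 29 falls in the 26-29 band.
Grid: Level 26-29 × Category Minimal = 1110-1320 days.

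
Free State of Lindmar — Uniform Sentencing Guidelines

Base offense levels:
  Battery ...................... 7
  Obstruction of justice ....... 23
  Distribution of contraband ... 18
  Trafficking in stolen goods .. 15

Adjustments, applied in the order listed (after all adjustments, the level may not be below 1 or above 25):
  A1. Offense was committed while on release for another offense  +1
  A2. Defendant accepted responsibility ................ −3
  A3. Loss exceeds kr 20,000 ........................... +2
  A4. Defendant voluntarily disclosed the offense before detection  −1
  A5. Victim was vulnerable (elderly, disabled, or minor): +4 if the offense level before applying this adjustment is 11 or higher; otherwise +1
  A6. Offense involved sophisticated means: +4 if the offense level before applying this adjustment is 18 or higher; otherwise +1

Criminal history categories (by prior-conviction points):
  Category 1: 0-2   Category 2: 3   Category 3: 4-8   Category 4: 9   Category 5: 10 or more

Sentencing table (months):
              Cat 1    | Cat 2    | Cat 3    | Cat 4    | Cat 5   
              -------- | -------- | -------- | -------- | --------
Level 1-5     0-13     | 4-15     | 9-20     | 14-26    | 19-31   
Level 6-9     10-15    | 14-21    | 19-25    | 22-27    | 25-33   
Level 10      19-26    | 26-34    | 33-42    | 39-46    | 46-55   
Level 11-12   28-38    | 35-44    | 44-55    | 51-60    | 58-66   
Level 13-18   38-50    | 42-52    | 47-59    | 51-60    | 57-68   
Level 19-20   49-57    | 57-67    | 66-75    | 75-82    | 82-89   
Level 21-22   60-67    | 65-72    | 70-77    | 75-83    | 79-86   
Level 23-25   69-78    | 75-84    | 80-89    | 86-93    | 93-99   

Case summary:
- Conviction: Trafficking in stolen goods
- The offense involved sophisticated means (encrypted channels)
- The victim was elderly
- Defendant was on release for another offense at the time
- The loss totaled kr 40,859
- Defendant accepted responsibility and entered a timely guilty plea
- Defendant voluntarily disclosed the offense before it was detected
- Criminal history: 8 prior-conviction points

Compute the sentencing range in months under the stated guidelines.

Base offense level for trafficking in stolen goods: 15.
A1 applies: 15 + 1 = 16.
A2 applies: 16 − 3 = 13.
A3 applies: 13 + 2 = 15.
A4 applies: 15 − 1 = 14.
A5 applies (level before this adjustment is 14 ≥ 11, so +4): 14 + 4 = 18.
A6 applies (level before this adjustment is 18 ≥ 18, so +4): 18 + 4 = 22.
Final offense level: 22.
Criminal history: 8 prior points → Category 3 (4-8).
Level 22 falls in the 21-22 band.
Grid: Level 21-22 × Category 3 = 70-77 months.

70-77 months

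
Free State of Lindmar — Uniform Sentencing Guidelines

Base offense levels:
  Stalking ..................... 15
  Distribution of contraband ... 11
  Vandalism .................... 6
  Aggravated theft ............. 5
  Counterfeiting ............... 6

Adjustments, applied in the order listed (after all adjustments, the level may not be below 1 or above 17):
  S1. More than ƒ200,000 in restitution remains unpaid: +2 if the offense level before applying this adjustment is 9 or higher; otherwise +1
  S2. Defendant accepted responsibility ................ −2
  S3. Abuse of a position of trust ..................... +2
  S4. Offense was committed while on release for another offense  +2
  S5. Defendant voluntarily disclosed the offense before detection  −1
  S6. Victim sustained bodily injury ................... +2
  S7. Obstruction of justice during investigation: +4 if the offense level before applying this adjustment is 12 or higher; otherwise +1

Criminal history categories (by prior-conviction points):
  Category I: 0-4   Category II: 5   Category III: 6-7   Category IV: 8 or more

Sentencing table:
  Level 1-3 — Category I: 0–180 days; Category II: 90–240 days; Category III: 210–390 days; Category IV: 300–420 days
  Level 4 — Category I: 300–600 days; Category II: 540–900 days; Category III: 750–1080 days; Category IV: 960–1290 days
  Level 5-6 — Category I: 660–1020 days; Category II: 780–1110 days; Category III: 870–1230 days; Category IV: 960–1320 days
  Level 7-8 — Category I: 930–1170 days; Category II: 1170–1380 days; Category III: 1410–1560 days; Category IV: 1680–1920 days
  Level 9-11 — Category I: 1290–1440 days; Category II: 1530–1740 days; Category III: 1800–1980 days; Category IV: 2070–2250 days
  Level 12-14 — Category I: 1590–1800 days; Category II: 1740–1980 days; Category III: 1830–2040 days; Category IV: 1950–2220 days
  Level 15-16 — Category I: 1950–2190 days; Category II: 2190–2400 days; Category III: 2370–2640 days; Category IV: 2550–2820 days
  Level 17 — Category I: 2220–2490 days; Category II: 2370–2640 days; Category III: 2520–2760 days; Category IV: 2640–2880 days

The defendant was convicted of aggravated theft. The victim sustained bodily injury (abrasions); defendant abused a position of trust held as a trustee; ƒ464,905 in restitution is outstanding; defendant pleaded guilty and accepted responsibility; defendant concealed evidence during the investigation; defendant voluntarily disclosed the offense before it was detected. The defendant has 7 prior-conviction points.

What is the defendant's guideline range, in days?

1410-1560 days

Base offense level for aggravated theft: 5.
S1 applies (level before this adjustment is 5 < 9, so +1): 5 + 1 = 6.
S2 applies: 6 − 2 = 4.
S3 applies: 4 + 2 = 6.
S5 applies: 6 − 1 = 5.
S6 applies: 5 + 2 = 7.
S7 applies (level before this adjustment is 7 < 12, so +1): 7 + 1 = 8.
Final offense level: 8.
Criminal history: 7 prior points → Category III (6-7).
Level 8 falls in the 7-8 band.
Grid: Level 7-8 × Category III = 1410-1560 days.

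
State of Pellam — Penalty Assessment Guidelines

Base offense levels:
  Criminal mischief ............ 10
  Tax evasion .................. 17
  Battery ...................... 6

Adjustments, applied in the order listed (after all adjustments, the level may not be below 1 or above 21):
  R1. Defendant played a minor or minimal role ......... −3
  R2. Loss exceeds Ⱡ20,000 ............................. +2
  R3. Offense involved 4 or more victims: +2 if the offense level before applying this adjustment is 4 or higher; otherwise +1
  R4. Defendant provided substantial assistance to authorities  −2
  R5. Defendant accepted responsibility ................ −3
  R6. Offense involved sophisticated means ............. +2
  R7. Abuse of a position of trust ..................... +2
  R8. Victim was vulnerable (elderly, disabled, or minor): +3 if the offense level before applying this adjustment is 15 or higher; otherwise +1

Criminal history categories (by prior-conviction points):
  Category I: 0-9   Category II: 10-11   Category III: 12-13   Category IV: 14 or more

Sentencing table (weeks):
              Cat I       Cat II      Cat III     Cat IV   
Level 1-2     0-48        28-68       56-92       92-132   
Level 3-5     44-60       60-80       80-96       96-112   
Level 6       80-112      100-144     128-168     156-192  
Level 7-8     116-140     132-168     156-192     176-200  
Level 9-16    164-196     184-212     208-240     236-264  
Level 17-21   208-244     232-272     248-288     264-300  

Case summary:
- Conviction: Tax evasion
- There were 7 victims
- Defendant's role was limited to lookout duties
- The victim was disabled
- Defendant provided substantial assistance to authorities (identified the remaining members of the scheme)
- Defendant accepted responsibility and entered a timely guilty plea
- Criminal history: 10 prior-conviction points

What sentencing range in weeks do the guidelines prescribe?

184-212 weeks

Base offense level for tax evasion: 17.
R1 applies: 17 − 3 = 14.
R3 applies (level before this adjustment is 14 ≥ 4, so +2): 14 + 2 = 16.
R4 applies: 16 − 2 = 14.
R5 applies: 14 − 3 = 11.
R6 does not apply.
R7 does not apply.
R8 applies (level before this adjustment is 11 < 15, so +1): 11 + 1 = 12.
Final offense level: 12.
Criminal history: 10 prior points → Category II (10-11).
Level 12 falls in the 9-16 band.
Grid: Level 9-16 × Category II = 184-212 weeks.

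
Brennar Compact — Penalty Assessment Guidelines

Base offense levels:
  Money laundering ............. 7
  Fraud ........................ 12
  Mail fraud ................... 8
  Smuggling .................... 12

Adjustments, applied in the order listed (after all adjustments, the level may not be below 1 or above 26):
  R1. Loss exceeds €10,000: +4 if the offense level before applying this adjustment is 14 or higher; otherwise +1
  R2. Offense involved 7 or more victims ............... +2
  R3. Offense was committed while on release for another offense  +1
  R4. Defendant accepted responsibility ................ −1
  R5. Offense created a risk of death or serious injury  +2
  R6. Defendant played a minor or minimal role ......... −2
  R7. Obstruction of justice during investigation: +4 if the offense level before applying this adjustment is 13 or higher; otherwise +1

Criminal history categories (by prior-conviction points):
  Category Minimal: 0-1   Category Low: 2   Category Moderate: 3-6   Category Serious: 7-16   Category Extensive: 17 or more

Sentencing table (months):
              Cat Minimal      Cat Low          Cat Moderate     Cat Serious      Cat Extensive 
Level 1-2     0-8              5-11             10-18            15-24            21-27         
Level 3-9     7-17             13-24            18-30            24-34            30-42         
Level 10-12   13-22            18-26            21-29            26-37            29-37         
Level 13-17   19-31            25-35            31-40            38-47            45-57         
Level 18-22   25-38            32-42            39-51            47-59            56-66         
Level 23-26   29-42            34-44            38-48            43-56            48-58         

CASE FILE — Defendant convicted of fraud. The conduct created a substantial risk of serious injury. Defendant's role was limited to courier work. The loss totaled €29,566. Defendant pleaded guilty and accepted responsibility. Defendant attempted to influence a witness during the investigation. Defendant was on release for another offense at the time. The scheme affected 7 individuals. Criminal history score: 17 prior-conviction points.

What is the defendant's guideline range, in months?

56-66 months

Base offense level for fraud: 12.
R1 applies (level before this adjustment is 12 < 14, so +1): 12 + 1 = 13.
R2 applies: 13 + 2 = 15.
R3 applies: 15 + 1 = 16.
R4 applies: 16 − 1 = 15.
R5 applies: 15 + 2 = 17.
R6 applies: 17 − 2 = 15.
R7 applies (level before this adjustment is 15 ≥ 13, so +4): 15 + 4 = 19.
Final offense level: 19.
Criminal history: 17 prior points → Category Extensive (17+).
Level 19 falls in the 18-22 band.
Grid: Level 18-22 × Category Extensive = 56-66 months.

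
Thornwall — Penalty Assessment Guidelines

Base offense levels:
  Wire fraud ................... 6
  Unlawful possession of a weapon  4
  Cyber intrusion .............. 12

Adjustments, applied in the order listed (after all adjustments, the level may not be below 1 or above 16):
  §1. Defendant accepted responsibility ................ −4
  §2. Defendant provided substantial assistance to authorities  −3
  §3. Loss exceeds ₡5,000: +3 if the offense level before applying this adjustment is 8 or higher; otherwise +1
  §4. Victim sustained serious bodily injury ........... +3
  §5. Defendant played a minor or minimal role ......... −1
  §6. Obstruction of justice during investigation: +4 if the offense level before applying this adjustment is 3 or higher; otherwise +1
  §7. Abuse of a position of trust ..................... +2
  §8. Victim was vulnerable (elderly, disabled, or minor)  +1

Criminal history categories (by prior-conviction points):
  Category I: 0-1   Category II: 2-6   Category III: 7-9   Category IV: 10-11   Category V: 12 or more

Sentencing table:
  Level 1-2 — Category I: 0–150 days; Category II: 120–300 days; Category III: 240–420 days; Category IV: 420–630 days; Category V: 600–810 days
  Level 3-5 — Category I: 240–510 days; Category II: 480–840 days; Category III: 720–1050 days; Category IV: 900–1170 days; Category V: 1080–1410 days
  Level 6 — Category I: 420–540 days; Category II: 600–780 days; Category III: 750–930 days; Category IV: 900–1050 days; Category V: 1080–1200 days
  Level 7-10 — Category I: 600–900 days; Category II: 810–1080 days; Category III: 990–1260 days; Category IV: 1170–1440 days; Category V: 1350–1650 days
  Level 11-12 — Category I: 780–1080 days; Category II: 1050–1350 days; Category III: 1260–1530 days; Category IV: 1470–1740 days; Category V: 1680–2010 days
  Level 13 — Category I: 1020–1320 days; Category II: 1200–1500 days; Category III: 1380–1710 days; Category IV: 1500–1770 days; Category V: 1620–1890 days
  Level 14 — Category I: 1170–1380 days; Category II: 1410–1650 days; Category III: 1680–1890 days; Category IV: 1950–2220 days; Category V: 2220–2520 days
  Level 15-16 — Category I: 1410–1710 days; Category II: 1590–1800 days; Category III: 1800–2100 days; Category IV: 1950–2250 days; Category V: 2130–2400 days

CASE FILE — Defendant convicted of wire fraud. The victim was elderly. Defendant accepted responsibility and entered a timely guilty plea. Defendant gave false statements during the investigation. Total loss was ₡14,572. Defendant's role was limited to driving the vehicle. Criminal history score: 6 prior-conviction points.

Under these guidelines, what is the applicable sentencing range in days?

480-840 days

Base offense level for wire fraud: 6.
§1 applies: 6 − 4 = 2.
§2 does not apply.
§3 applies (level before this adjustment is 2 < 8, so +1): 2 + 1 = 3.
§4 does not apply.
§5 applies: 3 − 1 = 2.
§6 applies (level before this adjustment is 2 < 3, so +1): 2 + 1 = 3.
§8 applies: 3 + 1 = 4.
Final offense level: 4.
Criminal history: 6 prior points → Category II (2-6).
Level 4 falls in the 3-5 band.
Grid: Level 3-5 × Category II = 480-840 days.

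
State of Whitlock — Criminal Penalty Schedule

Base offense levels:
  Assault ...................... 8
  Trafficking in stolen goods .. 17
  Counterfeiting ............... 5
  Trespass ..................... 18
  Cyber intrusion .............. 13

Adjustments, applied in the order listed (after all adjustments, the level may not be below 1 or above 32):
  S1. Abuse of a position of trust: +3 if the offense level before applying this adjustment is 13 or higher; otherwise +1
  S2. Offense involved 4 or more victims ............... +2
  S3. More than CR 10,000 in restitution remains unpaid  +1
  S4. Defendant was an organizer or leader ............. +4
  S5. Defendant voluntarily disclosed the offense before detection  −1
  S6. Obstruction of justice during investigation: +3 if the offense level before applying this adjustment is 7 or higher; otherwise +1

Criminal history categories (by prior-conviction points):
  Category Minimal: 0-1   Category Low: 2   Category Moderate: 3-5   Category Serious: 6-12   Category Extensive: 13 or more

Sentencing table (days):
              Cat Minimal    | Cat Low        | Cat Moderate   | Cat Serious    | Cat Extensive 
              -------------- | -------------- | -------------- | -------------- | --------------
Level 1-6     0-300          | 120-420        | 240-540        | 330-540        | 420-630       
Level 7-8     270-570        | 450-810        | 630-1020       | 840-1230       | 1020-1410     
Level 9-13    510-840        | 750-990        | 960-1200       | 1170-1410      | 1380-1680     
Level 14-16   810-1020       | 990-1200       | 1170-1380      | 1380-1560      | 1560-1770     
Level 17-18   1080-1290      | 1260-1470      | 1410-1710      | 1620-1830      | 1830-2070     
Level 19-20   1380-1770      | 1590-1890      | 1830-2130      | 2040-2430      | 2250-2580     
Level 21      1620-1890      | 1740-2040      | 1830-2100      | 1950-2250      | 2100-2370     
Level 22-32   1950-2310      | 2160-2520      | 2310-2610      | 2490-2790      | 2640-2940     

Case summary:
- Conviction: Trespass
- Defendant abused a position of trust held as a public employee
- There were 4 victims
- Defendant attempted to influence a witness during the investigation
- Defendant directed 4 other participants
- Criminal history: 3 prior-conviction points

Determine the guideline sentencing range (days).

2310-2610 days

Base offense level for trespass: 18.
S1 applies (level before this adjustment is 18 ≥ 13, so +3): 18 + 3 = 21.
S2 applies: 21 + 2 = 23.
S4 applies: 23 + 4 = 27.
S6 applies (level before this adjustment is 27 ≥ 7, so +3): 27 + 3 = 30.
Final offense level: 30.
Criminal history: 3 prior points → Category Moderate (3-5).
Level 30 falls in the 22-32 band.
Grid: Level 22-32 × Category Moderate = 2310-2610 days.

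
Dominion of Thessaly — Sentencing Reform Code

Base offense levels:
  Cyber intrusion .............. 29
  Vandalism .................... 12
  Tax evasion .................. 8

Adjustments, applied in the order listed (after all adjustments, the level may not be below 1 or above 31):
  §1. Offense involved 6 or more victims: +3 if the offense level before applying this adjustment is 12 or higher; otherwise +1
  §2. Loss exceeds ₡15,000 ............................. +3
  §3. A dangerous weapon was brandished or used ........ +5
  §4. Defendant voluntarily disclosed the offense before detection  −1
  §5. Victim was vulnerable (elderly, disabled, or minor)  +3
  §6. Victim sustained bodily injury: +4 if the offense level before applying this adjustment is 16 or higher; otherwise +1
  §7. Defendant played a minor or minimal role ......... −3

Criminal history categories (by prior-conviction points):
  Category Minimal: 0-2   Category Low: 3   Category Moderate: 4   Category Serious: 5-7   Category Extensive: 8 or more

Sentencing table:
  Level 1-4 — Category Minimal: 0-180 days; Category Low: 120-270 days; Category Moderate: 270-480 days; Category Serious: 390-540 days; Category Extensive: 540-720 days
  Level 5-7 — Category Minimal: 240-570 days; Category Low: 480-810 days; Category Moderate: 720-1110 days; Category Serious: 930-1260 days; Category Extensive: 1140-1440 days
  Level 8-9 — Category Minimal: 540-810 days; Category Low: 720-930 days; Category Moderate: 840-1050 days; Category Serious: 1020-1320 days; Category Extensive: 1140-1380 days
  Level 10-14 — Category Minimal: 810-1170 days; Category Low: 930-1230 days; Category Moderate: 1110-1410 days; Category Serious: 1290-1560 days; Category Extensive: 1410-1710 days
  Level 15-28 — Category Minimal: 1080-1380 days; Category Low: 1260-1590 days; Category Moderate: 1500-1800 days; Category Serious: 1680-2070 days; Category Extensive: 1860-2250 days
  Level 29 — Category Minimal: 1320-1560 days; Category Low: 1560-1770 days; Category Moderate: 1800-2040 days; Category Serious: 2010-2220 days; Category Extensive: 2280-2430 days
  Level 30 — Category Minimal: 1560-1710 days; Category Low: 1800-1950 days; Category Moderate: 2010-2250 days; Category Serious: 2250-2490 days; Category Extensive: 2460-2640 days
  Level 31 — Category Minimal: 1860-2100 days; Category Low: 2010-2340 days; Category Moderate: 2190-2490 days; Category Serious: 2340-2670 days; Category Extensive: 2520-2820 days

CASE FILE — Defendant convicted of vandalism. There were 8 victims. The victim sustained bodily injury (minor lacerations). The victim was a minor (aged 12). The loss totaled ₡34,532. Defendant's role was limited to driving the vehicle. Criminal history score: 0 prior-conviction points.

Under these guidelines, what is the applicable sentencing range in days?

Base offense level for vandalism: 12.
§1 applies (level before this adjustment is 12 ≥ 12, so +3): 12 + 3 = 15.
§2 applies: 15 + 3 = 18.
§5 applies: 18 + 3 = 21.
§6 applies (level before this adjustment is 21 ≥ 16, so +4): 21 + 4 = 25.
§7 applies: 25 − 3 = 22.
Final offense level: 22.
Criminal history: 0 prior points → Category Minimal (0-2).
Level 22 falls in the 15-28 band.
Grid: Level 15-28 × Category Minimal = 1080-1380 days.

1080-1380 days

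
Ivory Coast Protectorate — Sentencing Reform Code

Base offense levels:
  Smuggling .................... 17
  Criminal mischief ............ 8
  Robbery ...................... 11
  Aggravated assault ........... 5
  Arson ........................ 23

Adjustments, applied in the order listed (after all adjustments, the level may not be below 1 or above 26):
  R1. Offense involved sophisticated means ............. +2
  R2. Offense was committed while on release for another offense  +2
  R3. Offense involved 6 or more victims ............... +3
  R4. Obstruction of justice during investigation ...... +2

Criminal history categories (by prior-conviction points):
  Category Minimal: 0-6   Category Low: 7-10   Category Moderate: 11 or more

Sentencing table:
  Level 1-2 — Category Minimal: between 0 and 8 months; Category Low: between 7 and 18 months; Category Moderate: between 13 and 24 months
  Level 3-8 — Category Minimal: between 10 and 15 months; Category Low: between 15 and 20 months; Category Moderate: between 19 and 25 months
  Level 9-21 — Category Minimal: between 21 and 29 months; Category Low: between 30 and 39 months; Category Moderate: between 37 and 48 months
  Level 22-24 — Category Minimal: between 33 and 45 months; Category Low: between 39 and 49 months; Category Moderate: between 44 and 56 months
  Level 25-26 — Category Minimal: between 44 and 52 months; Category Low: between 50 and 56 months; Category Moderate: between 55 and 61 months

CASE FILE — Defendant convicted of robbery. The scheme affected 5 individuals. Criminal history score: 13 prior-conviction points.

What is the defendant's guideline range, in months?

37-48 months

Base offense level for robbery: 11.
Final offense level: 11.
Criminal history: 13 prior points → Category Moderate (11+).
Level 11 falls in the 9-21 band.
Grid: Level 9-21 × Category Moderate = 37-48 months.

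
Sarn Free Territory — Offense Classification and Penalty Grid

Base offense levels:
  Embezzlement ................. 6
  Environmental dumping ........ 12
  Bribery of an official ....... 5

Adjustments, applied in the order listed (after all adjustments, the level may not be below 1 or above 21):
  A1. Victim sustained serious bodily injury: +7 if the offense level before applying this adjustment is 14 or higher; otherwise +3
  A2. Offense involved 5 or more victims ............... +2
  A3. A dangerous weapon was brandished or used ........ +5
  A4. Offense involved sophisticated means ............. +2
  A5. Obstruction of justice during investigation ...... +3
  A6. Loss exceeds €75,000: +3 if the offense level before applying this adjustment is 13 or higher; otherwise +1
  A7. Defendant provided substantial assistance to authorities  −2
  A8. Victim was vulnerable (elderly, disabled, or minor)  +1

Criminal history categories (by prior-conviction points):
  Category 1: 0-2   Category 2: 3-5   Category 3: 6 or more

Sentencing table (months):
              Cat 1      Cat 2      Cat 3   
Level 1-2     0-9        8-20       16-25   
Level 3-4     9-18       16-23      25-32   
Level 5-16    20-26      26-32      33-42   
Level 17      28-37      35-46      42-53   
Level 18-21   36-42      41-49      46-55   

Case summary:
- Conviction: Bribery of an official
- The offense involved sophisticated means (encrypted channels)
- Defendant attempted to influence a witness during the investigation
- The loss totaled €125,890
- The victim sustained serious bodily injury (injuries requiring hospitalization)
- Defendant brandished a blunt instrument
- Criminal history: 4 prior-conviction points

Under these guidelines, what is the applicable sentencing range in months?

Base offense level for bribery of an official: 5.
A1 applies (level before this adjustment is 5 < 14, so +3): 5 + 3 = 8.
A2 does not apply.
A3 applies: 8 + 5 = 13.
A4 applies: 13 + 2 = 15.
A5 applies: 15 + 3 = 18.
A6 applies (level before this adjustment is 18 ≥ 13, so +3): 18 + 3 = 21.
A8 does not apply.
Final offense level: 21.
Criminal history: 4 prior points → Category 2 (3-5).
Level 21 falls in the 18-21 band.
Grid: Level 18-21 × Category 2 = 41-49 months.

41-49 months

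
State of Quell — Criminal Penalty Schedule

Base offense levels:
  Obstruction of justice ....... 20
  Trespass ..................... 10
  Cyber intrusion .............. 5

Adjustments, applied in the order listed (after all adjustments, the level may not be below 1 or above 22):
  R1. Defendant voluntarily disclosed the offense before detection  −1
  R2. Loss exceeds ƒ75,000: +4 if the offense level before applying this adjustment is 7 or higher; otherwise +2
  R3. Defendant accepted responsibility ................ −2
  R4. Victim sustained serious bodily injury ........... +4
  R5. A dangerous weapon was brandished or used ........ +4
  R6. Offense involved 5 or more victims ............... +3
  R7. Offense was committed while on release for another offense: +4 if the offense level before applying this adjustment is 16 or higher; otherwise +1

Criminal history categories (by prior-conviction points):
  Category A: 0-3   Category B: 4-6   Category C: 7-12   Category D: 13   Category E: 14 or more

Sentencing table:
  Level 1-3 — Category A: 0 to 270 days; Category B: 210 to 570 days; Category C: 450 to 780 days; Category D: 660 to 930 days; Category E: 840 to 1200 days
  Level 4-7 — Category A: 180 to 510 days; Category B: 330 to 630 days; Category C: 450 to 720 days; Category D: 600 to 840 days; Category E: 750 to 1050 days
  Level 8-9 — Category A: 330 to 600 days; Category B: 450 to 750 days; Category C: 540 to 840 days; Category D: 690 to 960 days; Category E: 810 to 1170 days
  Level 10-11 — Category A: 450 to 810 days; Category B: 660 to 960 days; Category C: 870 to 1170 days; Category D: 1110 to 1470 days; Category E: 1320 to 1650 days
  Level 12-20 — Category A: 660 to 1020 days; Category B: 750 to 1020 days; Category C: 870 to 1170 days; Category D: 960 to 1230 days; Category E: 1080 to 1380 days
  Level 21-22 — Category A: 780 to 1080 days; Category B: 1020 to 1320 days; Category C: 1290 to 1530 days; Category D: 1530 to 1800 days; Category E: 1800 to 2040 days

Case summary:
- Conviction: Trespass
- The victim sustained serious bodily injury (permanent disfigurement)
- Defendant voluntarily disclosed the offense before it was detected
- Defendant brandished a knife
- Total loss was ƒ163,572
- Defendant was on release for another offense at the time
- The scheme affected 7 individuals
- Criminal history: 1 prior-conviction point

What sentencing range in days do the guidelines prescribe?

780-1080 days

Base offense level for trespass: 10.
R1 applies: 10 − 1 = 9.
R2 applies (level before this adjustment is 9 ≥ 7, so +4): 9 + 4 = 13.
R3 does not apply.
R4 applies: 13 + 4 = 17.
R5 applies: 17 + 4 = 21.
R6 applies: 21 + 3 = 24.
R7 applies (level before this adjustment is 24 ≥ 16, so +4): 24 + 4 = 28.
Level 28 exceeds the maximum of 22; capped at 22.
Final offense level: 22.
Criminal history: 1 prior point → Category A (0-3).
Level 22 falls in the 21-22 band.
Grid: Level 21-22 × Category A = 780-1080 days.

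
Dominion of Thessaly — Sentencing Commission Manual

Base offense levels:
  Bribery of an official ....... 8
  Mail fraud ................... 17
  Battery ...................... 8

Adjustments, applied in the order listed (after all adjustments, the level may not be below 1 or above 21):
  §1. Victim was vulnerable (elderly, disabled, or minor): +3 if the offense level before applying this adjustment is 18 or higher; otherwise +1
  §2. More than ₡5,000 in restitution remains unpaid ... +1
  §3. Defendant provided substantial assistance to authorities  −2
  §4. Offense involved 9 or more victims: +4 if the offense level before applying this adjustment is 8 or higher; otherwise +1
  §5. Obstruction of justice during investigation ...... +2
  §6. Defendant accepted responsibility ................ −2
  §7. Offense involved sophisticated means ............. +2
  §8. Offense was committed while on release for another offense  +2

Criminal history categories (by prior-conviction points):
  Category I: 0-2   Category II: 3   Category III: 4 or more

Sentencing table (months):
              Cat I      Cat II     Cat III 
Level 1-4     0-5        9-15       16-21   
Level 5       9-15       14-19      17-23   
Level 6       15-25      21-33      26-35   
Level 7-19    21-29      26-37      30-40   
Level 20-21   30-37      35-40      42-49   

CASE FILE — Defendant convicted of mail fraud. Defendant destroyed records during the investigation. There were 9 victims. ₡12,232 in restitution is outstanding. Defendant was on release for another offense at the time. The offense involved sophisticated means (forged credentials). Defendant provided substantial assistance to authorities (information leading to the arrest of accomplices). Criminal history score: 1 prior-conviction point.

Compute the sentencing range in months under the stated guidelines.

Base offense level for mail fraud: 17.
§2 applies: 17 + 1 = 18.
§3 applies: 18 − 2 = 16.
§4 applies (level before this adjustment is 16 ≥ 8, so +4): 16 + 4 = 20.
§5 applies: 20 + 2 = 22.
§7 applies: 22 + 2 = 24.
§8 applies: 24 + 2 = 26.
Level 26 exceeds the maximum of 21; capped at 21.
Final offense level: 21.
Criminal history: 1 prior point → Category I (0-2).
Level 21 falls in the 20-21 band.
Grid: Level 20-21 × Category I = 30-37 months.

30-37 months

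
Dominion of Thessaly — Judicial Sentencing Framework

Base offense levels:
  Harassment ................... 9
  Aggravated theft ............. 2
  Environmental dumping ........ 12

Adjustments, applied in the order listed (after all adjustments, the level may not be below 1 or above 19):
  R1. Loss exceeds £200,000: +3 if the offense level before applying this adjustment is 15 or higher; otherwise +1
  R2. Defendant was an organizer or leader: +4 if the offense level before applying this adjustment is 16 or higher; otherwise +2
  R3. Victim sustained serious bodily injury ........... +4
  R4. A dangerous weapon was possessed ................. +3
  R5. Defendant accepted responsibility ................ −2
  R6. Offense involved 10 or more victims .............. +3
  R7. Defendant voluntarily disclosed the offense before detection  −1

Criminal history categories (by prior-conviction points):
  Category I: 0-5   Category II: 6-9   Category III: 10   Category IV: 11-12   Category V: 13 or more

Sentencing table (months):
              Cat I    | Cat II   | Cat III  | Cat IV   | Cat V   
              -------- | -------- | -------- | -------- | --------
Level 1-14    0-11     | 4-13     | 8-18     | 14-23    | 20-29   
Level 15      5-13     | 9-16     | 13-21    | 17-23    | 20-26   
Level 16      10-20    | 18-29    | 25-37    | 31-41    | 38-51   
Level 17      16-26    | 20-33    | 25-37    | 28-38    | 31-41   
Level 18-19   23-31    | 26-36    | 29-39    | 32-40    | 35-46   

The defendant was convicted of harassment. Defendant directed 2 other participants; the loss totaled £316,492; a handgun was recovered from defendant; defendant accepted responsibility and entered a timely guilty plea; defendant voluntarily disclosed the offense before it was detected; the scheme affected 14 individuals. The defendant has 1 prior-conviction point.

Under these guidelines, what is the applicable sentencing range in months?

5-13 months

Base offense level for harassment: 9.
R1 applies (level before this adjustment is 9 < 15, so +1): 9 + 1 = 10.
R2 applies (level before this adjustment is 10 < 16, so +2): 10 + 2 = 12.
R4 applies: 12 + 3 = 15.
R5 applies: 15 − 2 = 13.
R6 applies: 13 + 3 = 16.
R7 applies: 16 − 1 = 15.
Final offense level: 15.
Criminal history: 1 prior point → Category I (0-5).
Level 15 falls in the 15 band.
Grid: Level 15 × Category I = 5-13 months.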